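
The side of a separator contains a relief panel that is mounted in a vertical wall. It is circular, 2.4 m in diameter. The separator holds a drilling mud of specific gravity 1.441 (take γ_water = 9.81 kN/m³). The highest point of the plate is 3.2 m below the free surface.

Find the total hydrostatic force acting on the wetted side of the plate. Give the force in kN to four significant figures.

γ = 1.441 × 9.81 = 14.13621 kN/m³.
The centroid is at the centre, 1.2 m below the top of the plate, so the centroid depth is h_c = 3.2 + 1.2 = 4.4 m.
A = π(1.2)² = 4.52389 m².
Resultant F = γ·h_c·A = 14.13621 × 4.4 × 4.52389 = 281.383 kN.

F ≈ 281.4 kN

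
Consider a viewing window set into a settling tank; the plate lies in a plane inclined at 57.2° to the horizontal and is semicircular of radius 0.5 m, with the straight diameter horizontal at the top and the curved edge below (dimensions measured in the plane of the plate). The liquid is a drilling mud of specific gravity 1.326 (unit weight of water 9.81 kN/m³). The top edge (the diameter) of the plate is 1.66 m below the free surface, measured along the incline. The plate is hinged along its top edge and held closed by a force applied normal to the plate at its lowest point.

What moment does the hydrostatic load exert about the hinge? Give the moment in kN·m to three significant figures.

M ≈ 1.78 kN·m

γ = 1.326 × 9.81 = 13.00806 kN/m³.
Let θ = 57.2° be the plate's angle to the horizontal; measure y along the incline from where the plane meets the free surface. Vertical depth h = y·sinθ with sinθ = 0.840567.
The centroid of a semicircle lies 4r/(3π) = 0.212207 m from the diameter, here below the top edge, so y_c = 1.66 + 0.212207 = 1.87221 m and h_c = 1.87221 × 0.840567 = 1.57372 m.
A = πr²/2 = π × 0.5²/2 = 0.392699 m².
Resultant F = γ·h_c·A = 13.00806 × 1.57372 × 0.392699 = 8.03896 kN.
I_c = (π/8 − 8/(9π))·r⁴ = 0.109757 × 0.5⁴ = 0.00685981 m⁴.
Centre of pressure: y_p = y_c + I_c/(y_c·A) = 1.87221 + 0.00685981/(1.87221 × 0.392699) = 1.87221 + 0.00933035 = 1.88154 m along the plane.
The resultant acts 0.212207 + 0.00933035 = 0.221537 m (along the plate) below the hinge at the top edge, so the moment about the hinge is M = F × 0.221537 = 8.03896 × 0.221537 = 1.78093 kN·m.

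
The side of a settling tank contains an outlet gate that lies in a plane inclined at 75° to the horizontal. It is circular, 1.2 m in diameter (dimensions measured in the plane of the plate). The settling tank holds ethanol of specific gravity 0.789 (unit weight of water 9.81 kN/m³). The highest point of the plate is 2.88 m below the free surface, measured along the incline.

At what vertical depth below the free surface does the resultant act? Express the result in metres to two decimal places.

γ = 0.789 × 9.81 = 7.74009 kN/m³.
Let θ = 75° be the plate's angle to the horizontal; measure y along the incline from where the plane meets the free surface. Vertical depth h = y·sinθ with sinθ = 0.965926.
The centroid is at the centre, 0.6 m below the top of the plate, so y_c = 2.88 + 0.6 = 3.48 m and h_c = 3.48 × 0.965926 = 3.36142 m.
A = π(0.6)² = 1.13097 m².
Resultant F = γ·h_c·A = 7.74009 × 3.36142 × 1.13097 = 29.4252 kN.
I_c = πr⁴/4 = π × 0.6⁴/4 = 0.101788 m⁴.
Centre of pressure: y_p = y_c + I_c/(y_c·A) = 3.48 + 0.101788/(3.48 × 1.13097) = 3.48 + 0.0258622 = 3.50586 m along the plane.
Vertically, h_p = y_p·sinθ = 3.50586 × 0.965926 = 3.3864 m.

h_p = 3.39 m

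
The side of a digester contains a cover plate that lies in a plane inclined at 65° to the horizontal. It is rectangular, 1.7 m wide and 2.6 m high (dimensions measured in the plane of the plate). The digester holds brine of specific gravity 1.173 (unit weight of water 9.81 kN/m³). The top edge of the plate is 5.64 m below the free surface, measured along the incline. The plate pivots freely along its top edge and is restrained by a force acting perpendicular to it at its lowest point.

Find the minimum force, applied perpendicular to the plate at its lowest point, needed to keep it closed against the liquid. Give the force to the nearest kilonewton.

P ≈ 170 kN

γ = 1.173 × 9.81 = 11.50713 kN/m³.
Let θ = 65° be the plate's angle to the horizontal; measure y along the incline from where the plane meets the free surface. Vertical depth h = y·sinθ with sinθ = 0.906308.
The centroid lies 2.6/2 = 1.3 m below the top edge, so y_c = 5.64 + 1.3 = 6.94 m and h_c = 6.94 × 0.906308 = 6.28978 m.
A = 1.7 × 2.6 = 4.42 m².
Resultant F = γ·h_c·A = 11.50713 × 6.28978 × 4.42 = 319.908 kN.
I_c = b·h³/12 = 1.7 × 2.6³/12 = 2.48993 m⁴.
Centre of pressure: y_p = y_c + I_c/(y_c·A) = 6.94 + 2.48993/(6.94 × 4.42) = 6.94 + 0.0811718 = 7.02117 m along the plane.
The resultant acts 1.3 + 0.0811718 = 1.38117 m (along the plate) below the hinge at the top edge, so the moment about the hinge is M = F × 1.38117 = 319.908 × 1.38117 = 441.847 kN·m.
A normal force at the bottom, 2.6 m from the hinge, must supply this moment: P = 441.847/2.6 = 169.941 kN.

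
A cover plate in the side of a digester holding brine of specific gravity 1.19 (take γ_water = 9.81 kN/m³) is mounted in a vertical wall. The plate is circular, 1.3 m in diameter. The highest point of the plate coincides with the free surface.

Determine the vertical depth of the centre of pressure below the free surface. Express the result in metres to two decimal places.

γ = 1.19 × 9.81 = 11.6739 kN/m³.
The centroid is at the centre, 0.65 m below the top of the plate, so the centroid depth is h_c = 0.65 m.
A = π(0.65)² = 1.32732 m².
Resultant F = γ·h_c·A = 11.6739 × 0.65 × 1.32732 = 10.0718 kN.
I_c = πr⁴/4 = π × 0.65⁴/4 = 0.140198 m⁴.
Centre of pressure: y_p = y_c + I_c/(y_c·A) = 0.65 + 0.140198/(0.65 × 1.32732) = 0.65 + 0.1625 = 0.8125 m along the plane.

h_p = 0.81 m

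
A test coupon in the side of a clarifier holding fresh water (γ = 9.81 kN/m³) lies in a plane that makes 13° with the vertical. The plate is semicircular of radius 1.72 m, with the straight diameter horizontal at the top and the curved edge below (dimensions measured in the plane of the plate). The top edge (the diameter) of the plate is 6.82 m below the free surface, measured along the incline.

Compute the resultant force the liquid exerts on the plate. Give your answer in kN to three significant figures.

γ = 9.81 kN/m³.
The plate makes 13° with the vertical, i.e. θ = 90° − 13° = 77° to the horizontal. Measuring y along the incline from the free-surface line, vertical depth h = y·sinθ with sinθ = 0.974370.
The centroid of a semicircle lies 4r/(3π) = 0.729991 m from the diameter, here below the top edge, so y_c = 6.82 + 0.729991 = 7.54999 m and h_c = 7.54999 × 0.974370 = 7.35648 m.
A = πr²/2 = π × 1.72²/2 = 4.64704 m².
Resultant F = γ·h_c·A = 9.81 × 7.35648 × 4.64704 = 335.363 kN.

F ≈ 335 kN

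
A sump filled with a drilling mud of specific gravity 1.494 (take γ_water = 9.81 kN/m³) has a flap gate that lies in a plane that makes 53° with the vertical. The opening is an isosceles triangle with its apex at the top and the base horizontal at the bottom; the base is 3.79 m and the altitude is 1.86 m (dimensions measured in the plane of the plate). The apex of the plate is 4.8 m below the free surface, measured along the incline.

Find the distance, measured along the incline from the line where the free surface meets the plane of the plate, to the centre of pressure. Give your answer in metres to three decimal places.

γ = 1.494 × 9.81 = 14.65614 kN/m³.
The plate makes 53° with the vertical, i.e. θ = 90° − 53° = 37° to the horizontal. Measuring y along the incline from the free-surface line, vertical depth h = y·sinθ with sinθ = 0.601815.
With the apex up, the centroid sits 2h/3 = 2 × 1.86/3 = 1.24 m below the apex, so y_c = 4.8 + 1.24 = 6.04 m and h_c = 6.04 × 0.601815 = 3.63496 m.
A = ½ × 3.79 × 1.86 = 3.5247 m².
Resultant F = γ·h_c·A = 14.65614 × 3.63496 × 3.5247 = 187.777 kN.
I_c = b·h³/36 = 3.79 × 1.86³/36 = 0.677447 m⁴.
Centre of pressure: y_p = y_c + I_c/(y_c·A) = 6.04 + 0.677447/(6.04 × 3.5247) = 6.04 + 0.0318212 = 6.07182 m along the plane.

y_p = 6.072 m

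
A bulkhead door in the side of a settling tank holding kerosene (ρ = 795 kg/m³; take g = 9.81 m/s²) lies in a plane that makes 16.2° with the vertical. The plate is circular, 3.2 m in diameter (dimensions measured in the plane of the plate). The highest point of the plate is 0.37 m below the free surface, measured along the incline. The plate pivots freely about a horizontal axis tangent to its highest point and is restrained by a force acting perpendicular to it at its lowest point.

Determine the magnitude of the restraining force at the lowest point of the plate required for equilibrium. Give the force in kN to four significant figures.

γ = ρg = 795 × 9.81 / 1000 = 7.79895 kN/m³.
The plate makes 16.2° with the vertical, i.e. θ = 90° − 16.2° = 73.8° to the horizontal. Measuring y along the incline from the free-surface line, vertical depth h = y·sinθ with sinθ = 0.960294.
The centroid is at the centre, 1.6 m below the top of the plate, so y_c = 0.37 + 1.6 = 1.97 m and h_c = 1.97 × 0.960294 = 1.89178 m.
A = π(1.6)² = 8.04248 m².
Resultant F = γ·h_c·A = 7.79895 × 1.89178 × 8.04248 = 118.658 kN.
I_c = πr⁴/4 = π × 1.6⁴/4 = 5.14719 m⁴.
Centre of pressure: y_p = y_c + I_c/(y_c·A) = 1.97 + 5.14719/(1.97 × 8.04248) = 1.97 + 0.324873 = 2.29487 m along the plane.
The resultant acts 1.6 + 0.324873 = 1.92487 m (along the plate) below the hinge at the top edge, so the moment about the hinge is M = F × 1.92487 = 118.658 × 1.92487 = 228.401 kN·m.
A normal force at the bottom, 3.2 m from the hinge, must supply this moment: P = 228.401/3.2 = 71.3753 kN.

P ≈ 71.38 kN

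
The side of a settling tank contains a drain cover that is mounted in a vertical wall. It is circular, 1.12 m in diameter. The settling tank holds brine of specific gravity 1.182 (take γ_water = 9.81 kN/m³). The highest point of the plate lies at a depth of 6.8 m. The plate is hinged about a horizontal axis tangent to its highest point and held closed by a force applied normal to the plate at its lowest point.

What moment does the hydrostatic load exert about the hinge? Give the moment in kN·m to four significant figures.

M ≈ 47.98 kN·m

γ = 1.182 × 9.81 = 11.59542 kN/m³.
The centroid is at the centre, 0.56 m below the top of the plate, so the centroid depth is h_c = 6.8 + 0.56 = 7.36 m.
A = π(0.56)² = 0.985203 m².
Resultant F = γ·h_c·A = 11.59542 × 7.36 × 0.985203 = 84.0795 kN.
I_c = πr⁴/4 = π × 0.56⁴/4 = 0.07724 m⁴.
Centre of pressure: y_p = y_c + I_c/(y_c·A) = 7.36 + 0.07724/(7.36 × 0.985203) = 7.36 + 0.0106522 = 7.37065 m along the plane.
The resultant acts 0.56 + 0.0106522 = 0.570652 m (along the plate) below the hinge at the top edge, so the moment about the hinge is M = F × 0.570652 = 84.0795 × 0.570652 = 47.9801 kN·m.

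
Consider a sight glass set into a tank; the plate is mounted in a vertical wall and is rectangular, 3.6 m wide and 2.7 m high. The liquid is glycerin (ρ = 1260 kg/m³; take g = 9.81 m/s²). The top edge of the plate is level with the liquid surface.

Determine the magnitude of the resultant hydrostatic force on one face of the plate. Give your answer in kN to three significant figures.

F ≈ 162 kN

γ = ρg = 1260 × 9.81 / 1000 = 12.3606 kN/m³.
The centroid lies 2.7/2 = 1.35 m below the top edge, so the centroid depth is h_c = 1.35 m.
A = 3.6 × 2.7 = 9.72 m².
Resultant F = γ·h_c·A = 12.3606 × 1.35 × 9.72 = 162.196 kN.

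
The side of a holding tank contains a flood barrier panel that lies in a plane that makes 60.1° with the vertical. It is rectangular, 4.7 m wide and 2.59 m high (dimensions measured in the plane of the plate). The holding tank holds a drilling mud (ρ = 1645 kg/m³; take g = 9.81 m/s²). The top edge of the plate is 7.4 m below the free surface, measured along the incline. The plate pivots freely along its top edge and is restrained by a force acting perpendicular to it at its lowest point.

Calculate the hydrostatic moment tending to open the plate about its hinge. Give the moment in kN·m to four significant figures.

M ≈ 1157 kN·m

γ = ρg = 1645 × 9.81 / 1000 = 16.13745 kN/m³.
The plate makes 60.1° with the vertical, i.e. θ = 90° − 60.1° = 29.9° to the horizontal. Measuring y along the incline from the free-surface line, vertical depth h = y·sinθ with sinθ = 0.498488.
The centroid lies 2.59/2 = 1.295 m below the top edge, so y_c = 7.4 + 1.295 = 8.695 m and h_c = 8.695 × 0.498488 = 4.33435 m.
A = 4.7 × 2.59 = 12.173 m².
Resultant F = γ·h_c·A = 16.13745 × 4.33435 × 12.173 = 851.445 kN.
I_c = b·h³/12 = 4.7 × 2.59³/12 = 6.80481 m⁴.
Centre of pressure: y_p = y_c + I_c/(y_c·A) = 8.695 + 6.80481/(8.695 × 12.173) = 8.695 + 0.0642908 = 8.75929 m along the plane.
The resultant acts 1.295 + 0.0642908 = 1.35929 m (along the plate) below the hinge at the top edge, so the moment about the hinge is M = F × 1.35929 = 851.445 × 1.35929 = 1157.36 kN·m.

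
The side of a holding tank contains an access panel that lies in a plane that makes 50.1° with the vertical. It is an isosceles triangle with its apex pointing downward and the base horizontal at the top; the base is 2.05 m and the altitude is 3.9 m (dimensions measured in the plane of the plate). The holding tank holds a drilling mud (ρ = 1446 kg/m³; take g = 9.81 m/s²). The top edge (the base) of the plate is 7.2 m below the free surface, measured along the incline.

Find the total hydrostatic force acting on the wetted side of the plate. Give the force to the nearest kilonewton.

F ≈ 309 kN

γ = ρg = 1446 × 9.81 / 1000 = 14.18526 kN/m³.
The plate makes 50.1° with the vertical, i.e. θ = 90° − 50.1° = 39.9° to the horizontal. Measuring y along the incline from the free-surface line, vertical depth h = y·sinθ with sinθ = 0.641450.
With the apex down, the centroid sits h/3 = 3.9/3 = 1.3 m below the base (the top edge), so y_c = 7.2 + 1.3 = 8.5 m and h_c = 8.5 × 0.641450 = 5.45233 m.
A = ½ × 2.05 × 3.9 = 3.9975 m².
Resultant F = γ·h_c·A = 14.18526 × 5.45233 × 3.9975 = 309.178 kN.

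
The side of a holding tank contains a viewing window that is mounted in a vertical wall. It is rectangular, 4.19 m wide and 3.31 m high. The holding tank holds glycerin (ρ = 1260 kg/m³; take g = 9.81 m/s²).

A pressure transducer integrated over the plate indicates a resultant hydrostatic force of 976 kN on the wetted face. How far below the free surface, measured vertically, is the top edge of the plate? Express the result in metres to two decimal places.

d_top ≈ 4.04 m

γ = ρg = 1260 × 9.81 / 1000 = 12.3606 kN/m³.
A = 4.19 × 3.31 = 13.8689 m².
From F = γ·h_c·A, the centroid depth is h_c = 976/(12.3606 × 13.8689) = 5.69335 m.
The centroid lies 3.31/2 = 1.655 m below the top edge, so the top edge sits at h_top = 5.69335 − 1.655 = 4.03835 m below the surface.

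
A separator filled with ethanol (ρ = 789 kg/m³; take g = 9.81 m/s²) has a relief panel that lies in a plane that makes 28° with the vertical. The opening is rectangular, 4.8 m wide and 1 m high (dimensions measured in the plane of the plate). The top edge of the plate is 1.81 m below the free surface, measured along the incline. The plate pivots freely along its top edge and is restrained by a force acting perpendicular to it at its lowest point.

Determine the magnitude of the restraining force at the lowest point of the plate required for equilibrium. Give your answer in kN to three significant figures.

P ≈ 40.6 kN

γ = ρg = 789 × 9.81 / 1000 = 7.74009 kN/m³.
The plate makes 28° with the vertical, i.e. θ = 90° − 28° = 62° to the horizontal. Measuring y along the incline from the free-surface line, vertical depth h = y·sinθ with sinθ = 0.882948.
The centroid lies 1/2 = 0.5 m below the top edge, so y_c = 1.81 + 0.5 = 2.31 m and h_c = 2.31 × 0.882948 = 2.03961 m.
A = 4.8 × 1 = 4.8 m².
Resultant F = γ·h_c·A = 7.74009 × 2.03961 × 4.8 = 75.7765 kN.
I_c = b·h³/12 = 4.8 × 1³/12 = 0.4 m⁴.
Centre of pressure: y_p = y_c + I_c/(y_c·A) = 2.31 + 0.4/(2.31 × 4.8) = 2.31 + 0.036075 = 2.34607 m along the plane.
The resultant acts 0.5 + 0.036075 = 0.536075 m (along the plate) below the hinge at the top edge, so the moment about the hinge is M = F × 0.536075 = 75.7765 × 0.536075 = 40.6219 kN·m.
A normal force at the bottom, 1 m from the hinge, must supply this moment: P = 40.6219/1 = 40.6219 kN.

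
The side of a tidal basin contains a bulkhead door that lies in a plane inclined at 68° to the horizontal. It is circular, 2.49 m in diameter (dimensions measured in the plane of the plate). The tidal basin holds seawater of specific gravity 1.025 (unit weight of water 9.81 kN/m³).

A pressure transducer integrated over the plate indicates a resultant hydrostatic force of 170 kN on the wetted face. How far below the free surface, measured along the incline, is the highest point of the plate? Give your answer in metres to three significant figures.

y_top ≈ 2.50 m

γ = 1.025 × 9.81 = 10.05525 kN/m³.
A = π(1.245)² = 4.86955 m².
From F = γ·h_c·A, the centroid depth is h_c = 170/(10.05525 × 4.86955) = 3.4719 m.
Let θ = 68° be the plate's angle to the horizontal; measure y along the incline from where the plane meets the free surface. Vertical depth h = y·sinθ with sinθ = 0.927184.
Along the incline, y_c = h_c/sinθ = 3.4719/0.927184 = 3.74456 m.
The centroid is at the centre, 1.245 m below the top of the plate, so the highest point sits at y_top = 3.74456 − 1.245 = 2.49956 m along the incline.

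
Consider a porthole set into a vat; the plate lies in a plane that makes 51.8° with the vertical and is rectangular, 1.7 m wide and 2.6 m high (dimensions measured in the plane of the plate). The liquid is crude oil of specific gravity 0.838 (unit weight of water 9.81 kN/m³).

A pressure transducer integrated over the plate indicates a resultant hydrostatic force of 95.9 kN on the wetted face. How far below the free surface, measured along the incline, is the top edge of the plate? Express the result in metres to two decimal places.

y_top ≈ 2.97 m

γ = 0.838 × 9.81 = 8.22078 kN/m³.
A = 1.7 × 2.6 = 4.42 m².
From F = γ·h_c·A, the centroid depth is h_c = 95.9/(8.22078 × 4.42) = 2.63927 m.
The plate makes 51.8° with the vertical, i.e. θ = 90° − 51.8° = 38.2° to the horizontal. Measuring y along the incline from the free-surface line, vertical depth h = y·sinθ with sinθ = 0.618408.
Along the incline, y_c = h_c/sinθ = 2.63927/0.618408 = 4.26785 m.
The centroid lies 2.6/2 = 1.3 m below the top edge, so the top edge sits at y_top = 4.26785 − 1.3 = 2.96785 m along the incline.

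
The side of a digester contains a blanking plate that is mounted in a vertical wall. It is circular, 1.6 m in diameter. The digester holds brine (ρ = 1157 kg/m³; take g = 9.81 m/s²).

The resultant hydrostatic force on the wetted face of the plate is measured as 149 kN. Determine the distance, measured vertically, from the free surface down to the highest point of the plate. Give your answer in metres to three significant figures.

d_top ≈ 5.73 m

γ = ρg = 1157 × 9.81 / 1000 = 11.35017 kN/m³.
A = π(0.8)² = 2.01062 m².
From F = γ·h_c·A, the centroid depth is h_c = 149/(11.35017 × 2.01062) = 6.52911 m.
The centroid is at the centre, 0.8 m below the top of the plate, so the highest point sits at h_top = 6.52911 − 0.8 = 5.72911 m below the surface.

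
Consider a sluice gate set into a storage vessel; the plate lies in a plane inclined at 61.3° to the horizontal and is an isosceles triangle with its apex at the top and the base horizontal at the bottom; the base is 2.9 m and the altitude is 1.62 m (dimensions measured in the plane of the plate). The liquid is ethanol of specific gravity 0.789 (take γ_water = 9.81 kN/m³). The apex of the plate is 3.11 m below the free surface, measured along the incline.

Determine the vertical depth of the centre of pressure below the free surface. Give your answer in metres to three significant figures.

h_p = 3.71 m

γ = 0.789 × 9.81 = 7.74009 kN/m³.
Let θ = 61.3° be the plate's angle to the horizontal; measure y along the incline from where the plane meets the free surface. Vertical depth h = y·sinθ with sinθ = 0.877146.
With the apex up, the centroid sits 2h/3 = 2 × 1.62/3 = 1.08 m below the apex, so y_c = 3.11 + 1.08 = 4.19 m and h_c = 4.19 × 0.877146 = 3.67524 m.
A = ½ × 2.9 × 1.62 = 2.349 m².
Resultant F = γ·h_c·A = 7.74009 × 3.67524 × 2.349 = 66.8213 kN.
I_c = b·h³/36 = 2.9 × 1.62³/36 = 0.342484 m⁴.
Centre of pressure: y_p = y_c + I_c/(y_c·A) = 4.19 + 0.342484/(4.19 × 2.349) = 4.19 + 0.0347971 = 4.2248 m along the plane.
Vertically, h_p = y_p·sinθ = 4.2248 × 0.877146 = 3.70577 m.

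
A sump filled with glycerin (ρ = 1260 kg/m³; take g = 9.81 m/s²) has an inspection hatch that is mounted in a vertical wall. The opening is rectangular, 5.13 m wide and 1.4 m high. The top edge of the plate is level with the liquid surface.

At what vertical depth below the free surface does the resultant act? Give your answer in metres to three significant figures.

γ = ρg = 1260 × 9.81 / 1000 = 12.3606 kN/m³.
The centroid lies 1.4/2 = 0.7 m below the top edge, so the centroid depth is h_c = 0.7 m.
A = 5.13 × 1.4 = 7.182 m².
Resultant F = γ·h_c·A = 12.3606 × 0.7 × 7.182 = 62.1417 kN.
I_c = b·h³/12 = 5.13 × 1.4³/12 = 1.17306 m⁴.
Centre of pressure: y_p = y_c + I_c/(y_c·A) = 0.7 + 1.17306/(0.7 × 7.182) = 0.7 + 0.233333 = 0.933333 m along the plane.

h_p = 0.933 m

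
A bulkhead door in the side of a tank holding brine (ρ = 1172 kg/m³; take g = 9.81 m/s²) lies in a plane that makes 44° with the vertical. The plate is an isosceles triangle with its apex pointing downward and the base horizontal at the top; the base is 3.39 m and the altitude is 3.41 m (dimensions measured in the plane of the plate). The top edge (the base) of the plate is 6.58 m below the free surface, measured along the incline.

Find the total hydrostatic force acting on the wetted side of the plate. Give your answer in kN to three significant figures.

γ = ρg = 1172 × 9.81 / 1000 = 11.49732 kN/m³.
The plate makes 44° with the vertical, i.e. θ = 90° − 44° = 46° to the horizontal. Measuring y along the incline from the free-surface line, vertical depth h = y·sinθ with sinθ = 0.719340.
With the apex down, the centroid sits h/3 = 3.41/3 = 1.13667 m below the base (the top edge), so y_c = 6.58 + 1.13667 = 7.71667 m and h_c = 7.71667 × 0.719340 = 5.55091 m.
A = ½ × 3.39 × 3.41 = 5.77995 m².
Resultant F = γ·h_c·A = 11.49732 × 5.55091 × 5.77995 = 368.88 kN.

F ≈ 369 kN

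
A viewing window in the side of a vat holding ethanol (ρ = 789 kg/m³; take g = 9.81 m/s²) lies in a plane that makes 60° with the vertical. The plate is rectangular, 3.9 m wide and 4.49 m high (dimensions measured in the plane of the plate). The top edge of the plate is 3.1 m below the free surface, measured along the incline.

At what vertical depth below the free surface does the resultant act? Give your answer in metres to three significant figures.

γ = ρg = 789 × 9.81 / 1000 = 7.74009 kN/m³.
The plate makes 60° with the vertical, i.e. θ = 90° − 60° = 30° to the horizontal. Measuring y along the incline from the free-surface line, vertical depth h = y·sinθ with sinθ = 0.500000.
The centroid lies 4.49/2 = 2.245 m below the top edge, so y_c = 3.1 + 2.245 = 5.345 m and h_c = 5.345 × 0.500000 = 2.6725 m.
A = 3.9 × 4.49 = 17.511 m².
Resultant F = γ·h_c·A = 7.74009 × 2.6725 × 17.511 = 362.222 kN.
I_c = b·h³/12 = 3.9 × 4.49³/12 = 29.4186 m⁴.
Centre of pressure: y_p = y_c + I_c/(y_c·A) = 5.345 + 29.4186/(5.345 × 17.511) = 5.345 + 0.314314 = 5.65931 m along the plane.
Vertically, h_p = y_p·sinθ = 5.65931 × 0.500000 = 2.82965 m.

h_p = 2.83 m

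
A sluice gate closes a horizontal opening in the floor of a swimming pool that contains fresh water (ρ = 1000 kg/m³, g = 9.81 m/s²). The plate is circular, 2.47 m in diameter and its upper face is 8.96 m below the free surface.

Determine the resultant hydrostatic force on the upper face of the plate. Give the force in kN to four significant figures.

F ≈ 421.2 kN

γ = ρg = 1000 × 9.81 = 9810 N/m³ = 9.81 kN/m³.
The plate is horizontal, so pressure is uniform at p = γ·h = 9.81 × 8.96 = 87.8976 kN/m².
A = π(1.235)² = 4.79164 m².
F = p·A = 87.8976 × 4.79164 = 421.174 kN.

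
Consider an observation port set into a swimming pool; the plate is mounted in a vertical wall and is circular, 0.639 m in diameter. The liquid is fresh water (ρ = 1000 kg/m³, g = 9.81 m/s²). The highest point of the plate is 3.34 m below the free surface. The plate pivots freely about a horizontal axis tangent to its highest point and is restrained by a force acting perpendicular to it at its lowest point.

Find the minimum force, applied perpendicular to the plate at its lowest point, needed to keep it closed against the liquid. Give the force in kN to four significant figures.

P ≈ 5.882 kN

γ = ρg = 1000 × 9.81 = 9810 N/m³ = 9.81 kN/m³.
The centroid is at the centre, 0.3195 m below the top of the plate, so the centroid depth is h_c = 3.34 + 0.3195 = 3.6595 m.
A = π(0.3195)² = 0.320695 m².
Resultant F = γ·h_c·A = 9.81 × 3.6595 × 0.320695 = 11.5129 kN.
I_c = πr⁴/4 = π × 0.3195⁴/4 = 0.00818415 m⁴.
Centre of pressure: y_p = y_c + I_c/(y_c·A) = 3.6595 + 0.00818415/(3.6595 × 0.320695) = 3.6595 + 0.00697364 = 3.66647 m along the plane.
The resultant acts 0.3195 + 0.00697364 = 0.326474 m (along the plate) below the hinge at the top edge, so the moment about the hinge is M = F × 0.326474 = 11.5129 × 0.326474 = 3.75866 kN·m.
A normal force at the bottom, 0.639 m from the hinge, must supply this moment: P = 3.75866/0.639 = 5.8821 kN.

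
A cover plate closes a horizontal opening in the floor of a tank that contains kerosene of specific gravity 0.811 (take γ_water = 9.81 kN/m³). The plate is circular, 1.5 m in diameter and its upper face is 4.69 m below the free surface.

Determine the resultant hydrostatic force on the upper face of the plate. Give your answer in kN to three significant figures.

F ≈ 65.9 kN

γ = 0.811 × 9.81 = 7.95591 kN/m³.
The plate is horizontal, so pressure is uniform at p = γ·h = 7.95591 × 4.69 = 37.3132 kN/m².
A = π(0.75)² = 1.76715 m².
F = p·A = 37.3132 × 1.76715 = 65.938 kN.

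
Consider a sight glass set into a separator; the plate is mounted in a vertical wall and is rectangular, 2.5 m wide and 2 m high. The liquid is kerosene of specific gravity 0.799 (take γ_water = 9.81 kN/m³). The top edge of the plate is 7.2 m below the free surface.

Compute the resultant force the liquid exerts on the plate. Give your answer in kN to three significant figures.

F ≈ 321 kN

γ = 0.799 × 9.81 = 7.83819 kN/m³.
The centroid lies 2/2 = 1 m below the top edge, so the centroid depth is h_c = 7.2 + 1 = 8.2 m.
A = 2.5 × 2 = 5 m².
Resultant F = γ·h_c·A = 7.83819 × 8.2 × 5 = 321.366 kN.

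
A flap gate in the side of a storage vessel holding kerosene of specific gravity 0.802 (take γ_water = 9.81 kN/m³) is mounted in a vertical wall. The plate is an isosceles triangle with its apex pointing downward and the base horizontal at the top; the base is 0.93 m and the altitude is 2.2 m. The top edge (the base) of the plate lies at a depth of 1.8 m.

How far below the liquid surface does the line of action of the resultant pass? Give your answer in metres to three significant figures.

h_p = 2.64 m

γ = 0.802 × 9.81 = 7.86762 kN/m³.
With the apex down, the centroid sits h/3 = 2.2/3 = 0.733333 m below the base (the top edge), so the centroid depth is h_c = 1.8 + 0.733333 = 2.53333 m.
A = ½ × 0.93 × 2.2 = 1.023 m².
Resultant F = γ·h_c·A = 7.86762 × 2.53333 × 1.023 = 20.3897 kN.
I_c = b·h³/36 = 0.93 × 2.2³/36 = 0.275073 m⁴.
Centre of pressure: y_p = y_c + I_c/(y_c·A) = 2.53333 + 0.275073/(2.53333 × 1.023) = 2.53333 + 0.10614 = 2.63947 m along the plane.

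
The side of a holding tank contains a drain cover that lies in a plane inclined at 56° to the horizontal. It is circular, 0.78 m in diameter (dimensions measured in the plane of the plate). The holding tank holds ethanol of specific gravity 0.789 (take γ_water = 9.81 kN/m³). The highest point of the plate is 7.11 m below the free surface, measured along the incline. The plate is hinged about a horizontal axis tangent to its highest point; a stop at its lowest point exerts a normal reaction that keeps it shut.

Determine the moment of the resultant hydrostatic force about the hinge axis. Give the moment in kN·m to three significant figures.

γ = 0.789 × 9.81 = 7.74009 kN/m³.
Let θ = 56° be the plate's angle to the horizontal; measure y along the incline from where the plane meets the free surface. Vertical depth h = y·sinθ with sinθ = 0.829038.
The centroid is at the centre, 0.39 m below the top of the plate, so y_c = 7.11 + 0.39 = 7.5 m and h_c = 7.5 × 0.829038 = 6.21779 m.
A = π(0.39)² = 0.477836 m².
Resultant F = γ·h_c·A = 7.74009 × 6.21779 × 0.477836 = 22.9965 kN.
I_c = πr⁴/4 = π × 0.39⁴/4 = 0.0181697 m⁴.
Centre of pressure: y_p = y_c + I_c/(y_c·A) = 7.5 + 0.0181697/(7.5 × 0.477836) = 7.5 + 0.00507 = 7.50507 m along the plane.
The resultant acts 0.39 + 0.00507 = 0.39507 m (along the plate) below the hinge at the top edge, so the moment about the hinge is M = F × 0.39507 = 22.9965 × 0.39507 = 9.08523 kN·m.

M ≈ 9.09 kN·m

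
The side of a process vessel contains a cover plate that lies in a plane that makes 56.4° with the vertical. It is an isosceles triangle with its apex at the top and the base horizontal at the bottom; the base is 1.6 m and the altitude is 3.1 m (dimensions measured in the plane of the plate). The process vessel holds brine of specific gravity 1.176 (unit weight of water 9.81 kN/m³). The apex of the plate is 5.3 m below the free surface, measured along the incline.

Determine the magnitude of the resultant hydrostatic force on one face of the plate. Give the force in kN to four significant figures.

F ≈ 116.6 kN

γ = 1.176 × 9.81 = 11.53656 kN/m³.
The plate makes 56.4° with the vertical, i.e. θ = 90° − 56.4° = 33.6° to the horizontal. Measuring y along the incline from the free-surface line, vertical depth h = y·sinθ with sinθ = 0.553392.
With the apex up, the centroid sits 2h/3 = 2 × 3.1/3 = 2.06667 m below the apex, so y_c = 5.3 + 2.06667 = 7.36667 m and h_c = 7.36667 × 0.553392 = 4.07666 m.
A = ½ × 1.6 × 3.1 = 2.48 m².
Resultant F = γ·h_c·A = 11.53656 × 4.07666 × 2.48 = 116.636 kN.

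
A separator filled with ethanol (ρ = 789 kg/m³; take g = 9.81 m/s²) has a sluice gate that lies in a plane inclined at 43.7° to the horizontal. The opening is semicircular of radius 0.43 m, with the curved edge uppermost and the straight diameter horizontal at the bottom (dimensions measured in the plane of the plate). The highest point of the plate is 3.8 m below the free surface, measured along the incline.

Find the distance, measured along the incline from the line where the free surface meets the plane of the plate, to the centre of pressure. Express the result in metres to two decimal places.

y_p = 4.05 m

γ = ρg = 789 × 9.81 / 1000 = 7.74009 kN/m³.
Let θ = 43.7° be the plate's angle to the horizontal; measure y along the incline from where the plane meets the free surface. Vertical depth h = y·sinθ with sinθ = 0.690882.
The centroid lies 4r/(3π) = 0.182498 m above the diameter, so r − 4r/(3π) = 0.43 − 0.182498 = 0.247502 m below the topmost point, so y_c = 3.8 + 0.247502 = 4.0475 m and h_c = 4.0475 × 0.690882 = 2.79634 m.
A = πr²/2 = π × 0.43²/2 = 0.29044 m².
Resultant F = γ·h_c·A = 7.74009 × 2.79634 × 0.29044 = 6.28626 kN.
I_c = (π/8 − 8/(9π))·r⁴ = 0.109757 × 0.43⁴ = 0.00375237 m⁴.
Centre of pressure: y_p = y_c + I_c/(y_c·A) = 4.0475 + 0.00375237/(4.0475 × 0.29044) = 4.0475 + 0.003192 = 4.05069 m along the plane.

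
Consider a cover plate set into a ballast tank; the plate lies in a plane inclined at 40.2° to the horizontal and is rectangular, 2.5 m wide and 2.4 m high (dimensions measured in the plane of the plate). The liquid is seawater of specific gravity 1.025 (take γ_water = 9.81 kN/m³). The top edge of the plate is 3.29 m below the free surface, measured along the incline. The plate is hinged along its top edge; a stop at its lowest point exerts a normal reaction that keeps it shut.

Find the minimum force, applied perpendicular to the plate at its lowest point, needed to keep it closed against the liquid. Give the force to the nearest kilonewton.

P ≈ 95 kN

γ = 1.025 × 9.81 = 10.05525 kN/m³.
Let θ = 40.2° be the plate's angle to the horizontal; measure y along the incline from where the plane meets the free surface. Vertical depth h = y·sinθ with sinθ = 0.645458.
The centroid lies 2.4/2 = 1.2 m below the top edge, so y_c = 3.29 + 1.2 = 4.49 m and h_c = 4.49 × 0.645458 = 2.89811 m.
A = 2.5 × 2.4 = 6 m².
Resultant F = γ·h_c·A = 10.05525 × 2.89811 × 6 = 174.847 kN.
I_c = b·h³/12 = 2.5 × 2.4³/12 = 2.88 m⁴.
Centre of pressure: y_p = y_c + I_c/(y_c·A) = 4.49 + 2.88/(4.49 × 6) = 4.49 + 0.106904 = 4.5969 m along the plane.
The resultant acts 1.2 + 0.106904 = 1.3069 m (along the plate) below the hinge at the top edge, so the moment about the hinge is M = F × 1.3069 = 174.847 × 1.3069 = 228.508 kN·m.
A normal force at the bottom, 2.4 m from the hinge, must supply this moment: P = 228.508/2.4 = 95.2117 kN.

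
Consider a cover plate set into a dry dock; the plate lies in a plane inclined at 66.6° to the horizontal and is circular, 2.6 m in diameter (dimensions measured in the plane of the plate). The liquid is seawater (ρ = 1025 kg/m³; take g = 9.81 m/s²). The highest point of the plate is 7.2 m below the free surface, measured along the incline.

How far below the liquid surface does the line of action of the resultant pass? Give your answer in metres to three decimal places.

γ = ρg = 1025 × 9.81 / 1000 = 10.05525 kN/m³.
Let θ = 66.6° be the plate's angle to the horizontal; measure y along the incline from where the plane meets the free surface. Vertical depth h = y·sinθ with sinθ = 0.917755.
The centroid is at the centre, 1.3 m below the top of the plate, so y_c = 7.2 + 1.3 = 8.5 m and h_c = 8.5 × 0.917755 = 7.80092 m.
A = π(1.3)² = 5.30929 m².
Resultant F = γ·h_c·A = 10.05525 × 7.80092 × 5.30929 = 416.462 kN.
I_c = πr⁴/4 = π × 1.3⁴/4 = 2.24318 m⁴.
Centre of pressure: y_p = y_c + I_c/(y_c·A) = 8.5 + 2.24318/(8.5 × 5.30929) = 8.5 + 0.049706 = 8.54971 m along the plane.
Vertically, h_p = y_p·sinθ = 8.54971 × 0.917755 = 7.84654 m.

h_p = 7.847 m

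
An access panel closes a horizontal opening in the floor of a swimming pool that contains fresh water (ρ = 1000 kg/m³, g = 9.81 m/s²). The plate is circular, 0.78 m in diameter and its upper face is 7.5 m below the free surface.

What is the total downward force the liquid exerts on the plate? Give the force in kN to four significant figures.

γ = ρg = 1000 × 9.81 = 9810 N/m³ = 9.81 kN/m³.
The plate is horizontal, so pressure is uniform at p = γ·h = 9.81 × 7.5 = 73.575 kN/m².
A = π(0.39)² = 0.477836 m².
F = p·A = 73.575 × 0.477836 = 35.1568 kN.

F ≈ 35.16 kN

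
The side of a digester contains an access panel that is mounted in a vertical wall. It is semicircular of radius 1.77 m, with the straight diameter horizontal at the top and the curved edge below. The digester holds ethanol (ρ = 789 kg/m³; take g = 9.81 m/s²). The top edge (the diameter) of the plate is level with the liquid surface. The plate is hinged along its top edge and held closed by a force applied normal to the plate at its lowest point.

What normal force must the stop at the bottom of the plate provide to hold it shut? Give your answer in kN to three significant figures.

P ≈ 16.9 kN

γ = ρg = 789 × 9.81 / 1000 = 7.74009 kN/m³.
The centroid of a semicircle lies 4r/(3π) = 0.751211 m from the diameter, here below the top edge, so the centroid depth is h_c = 0.751211 m.
A = πr²/2 = π × 1.77²/2 = 4.92115 m².
Resultant F = γ·h_c·A = 7.74009 × 0.751211 × 4.92115 = 28.6137 kN.
I_c = (π/8 − 8/(9π))·r⁴ = 0.109757 × 1.77⁴ = 1.07727 m⁴.
Centre of pressure: y_p = y_c + I_c/(y_c·A) = 0.751211 + 1.07727/(0.751211 × 4.92115) = 0.751211 + 0.291404 = 1.04262 m along the plane.
The resultant acts 0.751211 + 0.291404 = 1.04262 m (along the plate) below the hinge at the top edge, so the moment about the hinge is M = F × 1.04262 = 28.6137 × 1.04262 = 29.8332 kN·m.
A normal force at the bottom, 1.77 m from the hinge, must supply this moment: P = 29.8332/1.77 = 16.8549 kN.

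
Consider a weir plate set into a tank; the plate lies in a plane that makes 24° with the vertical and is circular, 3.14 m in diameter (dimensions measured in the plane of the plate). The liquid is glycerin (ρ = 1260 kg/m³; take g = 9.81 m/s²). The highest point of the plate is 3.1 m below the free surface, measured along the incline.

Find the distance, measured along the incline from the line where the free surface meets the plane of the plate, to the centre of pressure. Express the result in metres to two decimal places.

γ = ρg = 1260 × 9.81 / 1000 = 12.3606 kN/m³.
The plate makes 24° with the vertical, i.e. θ = 90° − 24° = 66° to the horizontal. Measuring y along the incline from the free-surface line, vertical depth h = y·sinθ with sinθ = 0.913545.
The centroid is at the centre, 1.57 m below the top of the plate, so y_c = 3.1 + 1.57 = 4.67 m and h_c = 4.67 × 0.913545 = 4.26626 m.
A = π(1.57)² = 7.74371 m².
Resultant F = γ·h_c·A = 12.3606 × 4.26626 × 7.74371 = 408.353 kN.
I_c = πr⁴/4 = π × 1.57⁴/4 = 4.77187 m⁴.
Centre of pressure: y_p = y_c + I_c/(y_c·A) = 4.67 + 4.77187/(4.67 × 7.74371) = 4.67 + 0.131954 = 4.80195 m along the plane.

y_p = 4.80 m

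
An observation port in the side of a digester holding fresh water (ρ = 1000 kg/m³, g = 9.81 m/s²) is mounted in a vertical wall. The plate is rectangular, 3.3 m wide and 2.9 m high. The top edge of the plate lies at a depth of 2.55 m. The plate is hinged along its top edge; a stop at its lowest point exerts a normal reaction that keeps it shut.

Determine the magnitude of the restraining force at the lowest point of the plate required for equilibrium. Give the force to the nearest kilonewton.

γ = ρg = 1000 × 9.81 = 9810 N/m³ = 9.81 kN/m³.
The centroid lies 2.9/2 = 1.45 m below the top edge, so the centroid depth is h_c = 2.55 + 1.45 = 4 m.
A = 3.3 × 2.9 = 9.57 m².
Resultant F = γ·h_c·A = 9.81 × 4 × 9.57 = 375.527 kN.
I_c = b·h³/12 = 3.3 × 2.9³/12 = 6.70697 m⁴.
Centre of pressure: y_p = y_c + I_c/(y_c·A) = 4 + 6.70697/(4 × 9.57) = 4 + 0.175208 = 4.17521 m along the plane.
The resultant acts 1.45 + 0.175208 = 1.62521 m (along the plate) below the hinge at the top edge, so the moment about the hinge is M = F × 1.62521 = 375.527 × 1.62521 = 610.31 kN·m.
A normal force at the bottom, 2.9 m from the hinge, must supply this moment: P = 610.31/2.9 = 210.452 kN.

P ≈ 210 kN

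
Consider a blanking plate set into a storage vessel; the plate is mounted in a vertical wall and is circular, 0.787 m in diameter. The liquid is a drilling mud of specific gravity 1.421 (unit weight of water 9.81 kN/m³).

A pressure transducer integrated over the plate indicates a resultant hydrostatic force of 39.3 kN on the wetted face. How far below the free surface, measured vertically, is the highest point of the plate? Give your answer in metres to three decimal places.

γ = 1.421 × 9.81 = 13.94001 kN/m³.
A = π(0.3935)² = 0.486451 m².
From F = γ·h_c·A, the centroid depth is h_c = 39.3/(13.94001 × 0.486451) = 5.79549 m.
The centroid is at the centre, 0.3935 m below the top of the plate, so the highest point sits at h_top = 5.79549 − 0.3935 = 5.40199 m below the surface.

d_top ≈ 5.402 m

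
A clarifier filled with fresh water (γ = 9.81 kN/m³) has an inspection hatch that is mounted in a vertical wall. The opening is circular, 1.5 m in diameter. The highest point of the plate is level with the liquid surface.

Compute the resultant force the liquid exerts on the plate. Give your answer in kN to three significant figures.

F ≈ 13.0 kN

γ = 9.81 kN/m³.
The centroid is at the centre, 0.75 m below the top of the plate, so the centroid depth is h_c = 0.75 m.
A = π(0.75)² = 1.76715 m².
Resultant F = γ·h_c·A = 9.81 × 0.75 × 1.76715 = 13.0018 kN.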